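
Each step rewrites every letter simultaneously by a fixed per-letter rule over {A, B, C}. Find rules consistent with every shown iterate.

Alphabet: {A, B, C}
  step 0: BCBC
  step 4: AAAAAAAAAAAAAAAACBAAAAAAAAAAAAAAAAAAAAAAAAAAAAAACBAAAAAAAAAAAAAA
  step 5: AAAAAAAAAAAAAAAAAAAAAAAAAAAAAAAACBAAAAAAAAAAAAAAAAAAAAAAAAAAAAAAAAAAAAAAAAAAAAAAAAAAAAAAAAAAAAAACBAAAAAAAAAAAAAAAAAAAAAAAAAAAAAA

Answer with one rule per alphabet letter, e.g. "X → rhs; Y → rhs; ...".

A->AA, B->AA, C->CB

  step 4 ⇒ step 5: AAAAAAAAAAAAAAAACBAAAAAAAAAAAAAAAAAAAAAAAAAAAAAACBAAAAAAAAAAAAAA ⇒ AA·AA·AA·AA·AA·AA·AA·AA·AA·AA·AA·AA·AA·AA·AA·AA·CB·AA·AA·AA·AA·AA·AA·AA·AA·AA·AA·AA·AA·AA·AA·AA·AA·AA·AA·AA·AA·AA·AA·AA·AA·AA·AA·AA·AA·AA·AA·AA·CB·AA·AA·AA·AA·AA·AA·AA·AA·AA·AA·AA·AA·AA·AA·AA
    A ↦ AA
    B ↦ AA
    C ↦ CB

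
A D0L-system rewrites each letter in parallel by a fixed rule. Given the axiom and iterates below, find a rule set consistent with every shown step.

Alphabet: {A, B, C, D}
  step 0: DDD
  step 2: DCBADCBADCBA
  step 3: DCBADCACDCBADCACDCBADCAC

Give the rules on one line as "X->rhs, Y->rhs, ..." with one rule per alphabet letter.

  step 2 ⇒ step 3: DCBADCBADCBA ⇒ DC·BA·DC·AC·DC·BA·DC·AC·DC·BA·DC·AC
    A ↦ AC
    B ↦ DC
    C ↦ BA
    D ↦ DC

A->AC, B->DC, C->BA, D->DC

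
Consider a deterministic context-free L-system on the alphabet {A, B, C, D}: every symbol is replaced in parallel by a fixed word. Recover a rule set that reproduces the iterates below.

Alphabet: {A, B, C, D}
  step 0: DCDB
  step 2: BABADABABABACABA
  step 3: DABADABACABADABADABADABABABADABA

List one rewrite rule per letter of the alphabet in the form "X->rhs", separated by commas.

  step 2 ⇒ step 3: BABADABABABACABA ⇒ DA·BA·DA·BA·CA·BA·DA·BA·DA·BA·DA·BA·BA·BA·DA·BA
    A ↦ BA
    B ↦ DA
    C ↦ BA
    D ↦ CA

A->BA, B->DA, C->BA, D->CA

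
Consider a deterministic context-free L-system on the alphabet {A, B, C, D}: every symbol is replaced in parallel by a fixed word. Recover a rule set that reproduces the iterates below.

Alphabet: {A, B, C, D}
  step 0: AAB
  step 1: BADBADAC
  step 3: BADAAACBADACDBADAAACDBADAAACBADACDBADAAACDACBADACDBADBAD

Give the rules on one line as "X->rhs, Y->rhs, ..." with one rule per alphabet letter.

  step 0 ⇒ step 1: AAB ⇒ BAD·BAD·AC
    A ↦ BAD
    B ↦ AC
    C ↦ AA  (constrained at step 1)
    D ↦ ACD  (constrained at step 1)

A->BAD, B->AC, C->AA, D->ACD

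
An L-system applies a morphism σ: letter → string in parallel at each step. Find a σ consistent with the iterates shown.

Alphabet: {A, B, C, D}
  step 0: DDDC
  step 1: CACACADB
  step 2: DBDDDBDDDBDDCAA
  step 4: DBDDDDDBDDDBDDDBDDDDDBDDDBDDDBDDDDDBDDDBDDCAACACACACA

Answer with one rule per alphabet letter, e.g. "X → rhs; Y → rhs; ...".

A->DD, B->A, C->DB, D->CA

  step 1 ⇒ step 2: CACACADB ⇒ DB·DD·DB·DD·DB·DD·CA·A
    A ↦ DD
    B ↦ A
    C ↦ DB
    D ↦ CA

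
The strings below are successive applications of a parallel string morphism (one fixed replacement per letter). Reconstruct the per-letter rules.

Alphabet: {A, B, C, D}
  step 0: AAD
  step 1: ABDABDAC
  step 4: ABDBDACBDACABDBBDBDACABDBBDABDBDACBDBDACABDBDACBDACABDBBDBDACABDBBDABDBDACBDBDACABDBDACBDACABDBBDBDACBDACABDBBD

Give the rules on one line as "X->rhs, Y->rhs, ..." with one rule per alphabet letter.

  step 0 ⇒ step 1: AAD ⇒ ABD·ABD·AC
    A ↦ ABD
    D ↦ AC
    B ↦ BD  (constrained at step 1)
    C ↦ BBD  (constrained at step 1)

A->ABD, B->BD, C->BBD, D->AC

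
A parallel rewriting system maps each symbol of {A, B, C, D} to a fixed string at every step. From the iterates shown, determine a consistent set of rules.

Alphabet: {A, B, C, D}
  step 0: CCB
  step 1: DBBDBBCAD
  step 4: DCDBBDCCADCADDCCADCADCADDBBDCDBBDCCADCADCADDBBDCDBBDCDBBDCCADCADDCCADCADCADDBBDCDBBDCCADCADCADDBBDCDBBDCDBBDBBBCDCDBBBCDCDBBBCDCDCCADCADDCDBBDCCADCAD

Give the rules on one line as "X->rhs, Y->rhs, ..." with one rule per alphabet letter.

A->BC, B->CAD, C->DBB, D->DC

  step 0 ⇒ step 1: CCB ⇒ DBB·DBB·CAD
    B ↦ CAD
    C ↦ DBB
    A ↦ BC  (constrained at step 1)
    D ↦ DC  (constrained at step 1)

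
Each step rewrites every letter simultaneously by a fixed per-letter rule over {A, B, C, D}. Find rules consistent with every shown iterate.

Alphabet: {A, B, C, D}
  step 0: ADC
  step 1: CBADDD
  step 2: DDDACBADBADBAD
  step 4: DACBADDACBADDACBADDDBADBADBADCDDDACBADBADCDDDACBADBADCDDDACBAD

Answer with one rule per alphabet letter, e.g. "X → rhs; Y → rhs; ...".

A->C, B->DA, C->DD, D->BAD

  step 1 ⇒ step 2: CBADDD ⇒ DD·DA·C·BAD·BAD·BAD
    A ↦ C
    B ↦ DA
    C ↦ DD
    D ↦ BAD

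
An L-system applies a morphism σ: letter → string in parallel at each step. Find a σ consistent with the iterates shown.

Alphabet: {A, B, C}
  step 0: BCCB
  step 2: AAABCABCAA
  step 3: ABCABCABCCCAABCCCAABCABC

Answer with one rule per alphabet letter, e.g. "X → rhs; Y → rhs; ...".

  step 2 ⇒ step 3: AAABCABCAA ⇒ ABC·ABC·ABC·CC·A·ABC·CC·A·ABC·ABC
    A ↦ ABC
    B ↦ CC
    C ↦ A

A->ABC, B->CC, C->A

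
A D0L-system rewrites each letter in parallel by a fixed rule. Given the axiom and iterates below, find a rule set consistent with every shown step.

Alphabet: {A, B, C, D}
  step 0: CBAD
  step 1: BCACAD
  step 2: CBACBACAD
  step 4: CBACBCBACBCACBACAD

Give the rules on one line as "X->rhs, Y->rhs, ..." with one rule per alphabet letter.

A->AC, B->C, C->B, D->AD

  step 1 ⇒ step 2: BCACAD ⇒ C·B·AC·B·AC·AD
    A ↦ AC
    B ↦ C
    C ↦ B
    D ↦ AD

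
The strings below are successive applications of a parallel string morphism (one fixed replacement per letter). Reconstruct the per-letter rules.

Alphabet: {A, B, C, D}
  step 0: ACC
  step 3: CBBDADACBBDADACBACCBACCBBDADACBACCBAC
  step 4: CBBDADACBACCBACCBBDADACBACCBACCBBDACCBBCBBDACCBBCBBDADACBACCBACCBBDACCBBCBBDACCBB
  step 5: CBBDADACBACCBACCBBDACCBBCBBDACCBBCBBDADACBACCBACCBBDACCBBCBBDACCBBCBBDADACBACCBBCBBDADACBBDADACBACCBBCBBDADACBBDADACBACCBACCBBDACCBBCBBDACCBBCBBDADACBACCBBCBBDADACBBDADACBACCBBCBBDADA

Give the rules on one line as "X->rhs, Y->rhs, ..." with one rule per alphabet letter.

A->C, B->DA, C->CBB, D->CBA

  step 4 ⇒ step 5: CBBDADACBACCBACCBBDADACBACCBACCBBDACCBBCBBDACCBBCBBDADACBACCBACCBBDACCBBCBBDACCBB ⇒ CBB·DA·DA·CBA·C·CBA·C·CBB·DA·C·CBB·CBB·DA·C·CBB·CBB·DA·DA·CBA·C·CBA·C·CBB·DA·C·CBB·CBB·DA·C·CBB·CBB·DA·DA·CBA·C·CBB·CBB·DA·DA·CBB·DA·DA·CBA·C·CBB·CBB·DA·DA·CBB·DA·DA·CBA·C·CBA·C·CBB·DA·C·CBB·CBB·DA·C·CBB·CBB·DA·DA·CBA·C·CBB·CBB·DA·DA·CBB·DA·DA·CBA·C·CBB·CBB·DA·DA
    A ↦ C
    B ↦ DA
    C ↦ CBB
    D ↦ CBA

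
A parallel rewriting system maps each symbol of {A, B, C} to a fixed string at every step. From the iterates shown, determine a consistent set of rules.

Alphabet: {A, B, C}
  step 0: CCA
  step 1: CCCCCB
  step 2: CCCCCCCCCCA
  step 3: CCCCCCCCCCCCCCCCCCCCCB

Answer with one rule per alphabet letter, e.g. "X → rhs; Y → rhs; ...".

A->CB, B->A, C->CC

  step 2 ⇒ step 3: CCCCCCCCCCA ⇒ CC·CC·CC·CC·CC·CC·CC·CC·CC·CC·CB
    A ↦ CB
    C ↦ CC
  step 1 ⇒ step 2: CCCCCB ⇒ CC·CC·CC·CC·CC·A
    B ↦ A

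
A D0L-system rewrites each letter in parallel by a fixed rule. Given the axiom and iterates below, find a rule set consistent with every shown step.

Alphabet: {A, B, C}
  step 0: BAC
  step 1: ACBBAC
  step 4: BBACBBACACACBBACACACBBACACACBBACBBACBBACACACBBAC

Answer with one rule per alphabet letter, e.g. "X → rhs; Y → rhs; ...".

  step 0 ⇒ step 1: BAC ⇒ AC·BB·AC
    A ↦ BB
    B ↦ AC
    C ↦ AC

A->BB, B->AC, C->AC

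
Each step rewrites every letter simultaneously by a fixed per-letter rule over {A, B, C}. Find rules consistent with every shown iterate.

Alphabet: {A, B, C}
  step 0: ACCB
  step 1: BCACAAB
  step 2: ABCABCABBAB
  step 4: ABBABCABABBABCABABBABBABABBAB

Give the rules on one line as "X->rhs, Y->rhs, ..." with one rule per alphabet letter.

A->B, B->AB, C->CA

  step 1 ⇒ step 2: BCACAAB ⇒ AB·CA·B·CA·B·B·AB
    A ↦ B
    B ↦ AB
    C ↦ CA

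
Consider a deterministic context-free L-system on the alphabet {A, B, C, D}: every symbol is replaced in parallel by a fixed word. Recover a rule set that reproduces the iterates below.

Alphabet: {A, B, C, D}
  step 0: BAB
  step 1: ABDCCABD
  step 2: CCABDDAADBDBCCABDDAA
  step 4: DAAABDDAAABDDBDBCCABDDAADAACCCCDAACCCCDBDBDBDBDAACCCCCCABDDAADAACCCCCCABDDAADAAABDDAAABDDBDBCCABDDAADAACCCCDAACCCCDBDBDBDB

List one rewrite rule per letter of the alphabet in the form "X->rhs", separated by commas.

A->CC, B->ABD, C->DB, D->DAA

  step 1 ⇒ step 2: ABDCCABD ⇒ CC·ABD·DAA·DB·DB·CC·ABD·DAA
    A ↦ CC
    B ↦ ABD
    C ↦ DB
    D ↦ DAA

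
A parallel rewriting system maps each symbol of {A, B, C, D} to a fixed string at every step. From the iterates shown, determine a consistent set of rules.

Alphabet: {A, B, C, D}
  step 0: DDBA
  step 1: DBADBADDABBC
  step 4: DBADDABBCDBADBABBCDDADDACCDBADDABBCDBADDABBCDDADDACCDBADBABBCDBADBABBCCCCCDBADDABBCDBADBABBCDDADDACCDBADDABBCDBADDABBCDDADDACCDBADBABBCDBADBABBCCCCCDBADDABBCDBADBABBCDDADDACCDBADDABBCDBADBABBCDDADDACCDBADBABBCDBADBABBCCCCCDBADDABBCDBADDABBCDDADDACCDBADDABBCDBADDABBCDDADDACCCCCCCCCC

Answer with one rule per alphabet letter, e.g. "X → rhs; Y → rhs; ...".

  step 0 ⇒ step 1: DDBA ⇒ DBA·DBA·DDA·BBC
    A ↦ BBC
    B ↦ DDA
    D ↦ DBA
    C ↦ CC  (constrained at step 1)

A->BBC, B->DDA, C->CC, D->DBA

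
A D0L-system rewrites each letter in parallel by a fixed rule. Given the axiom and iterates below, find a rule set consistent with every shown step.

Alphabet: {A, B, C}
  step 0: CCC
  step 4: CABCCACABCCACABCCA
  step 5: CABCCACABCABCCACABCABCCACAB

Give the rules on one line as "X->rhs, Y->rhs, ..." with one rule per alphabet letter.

  step 4 ⇒ step 5: CABCCACABCCACABCCA ⇒ CA·B·C·CA·CA·B·CA·B·C·CA·CA·B·CA·B·C·CA·CA·B
    A ↦ B
    B ↦ C
    C ↦ CA

A->B, B->C, C->CA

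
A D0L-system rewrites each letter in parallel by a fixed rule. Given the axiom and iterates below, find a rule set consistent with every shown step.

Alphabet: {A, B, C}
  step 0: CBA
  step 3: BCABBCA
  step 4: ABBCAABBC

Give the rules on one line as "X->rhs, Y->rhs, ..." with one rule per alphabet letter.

  step 3 ⇒ step 4: BCABBCA ⇒ A·B·BC·A·A·B·BC
    A ↦ BC
    B ↦ A
    C ↦ B

A->BC, B->A, C->B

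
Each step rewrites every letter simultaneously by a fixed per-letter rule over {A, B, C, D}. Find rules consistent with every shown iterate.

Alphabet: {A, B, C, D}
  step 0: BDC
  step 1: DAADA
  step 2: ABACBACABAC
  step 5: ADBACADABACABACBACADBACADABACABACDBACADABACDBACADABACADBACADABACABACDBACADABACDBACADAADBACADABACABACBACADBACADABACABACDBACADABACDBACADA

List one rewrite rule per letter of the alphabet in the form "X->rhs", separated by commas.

  step 1 ⇒ step 2: DAADA ⇒ A·BAC·BAC·A·BAC
    A ↦ BAC
    D ↦ A
  step 0 ⇒ step 1: BDC ⇒ D·A·ADA
    B ↦ D
  step 0 ⇒ step 1: BDC ⇒ D·A·ADA
    C ↦ ADA

A->BAC, B->D, C->ADA, D->A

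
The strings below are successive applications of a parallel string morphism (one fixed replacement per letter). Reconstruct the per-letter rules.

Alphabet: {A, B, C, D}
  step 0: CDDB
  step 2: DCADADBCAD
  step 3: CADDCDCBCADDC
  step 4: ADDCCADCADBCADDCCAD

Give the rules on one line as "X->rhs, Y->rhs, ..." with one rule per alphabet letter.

A->D, B->BC, C->AD, D->C

  step 3 ⇒ step 4: CADDCDCBCADDC ⇒ AD·D·C·C·AD·C·AD·BC·AD·D·C·C·AD
    A ↦ D
    B ↦ BC
    C ↦ AD
    D ↦ C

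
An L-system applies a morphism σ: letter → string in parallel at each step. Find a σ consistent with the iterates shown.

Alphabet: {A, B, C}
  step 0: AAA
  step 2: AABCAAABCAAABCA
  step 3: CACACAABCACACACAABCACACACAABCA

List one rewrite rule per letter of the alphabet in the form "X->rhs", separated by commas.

A->CA, B->C, C->AAB

  step 2 ⇒ step 3: AABCAAABCAAABCA ⇒ CA·CA·C·AAB·CA·CA·CA·C·AAB·CA·CA·CA·C·AAB·CA
    A ↦ CA
    B ↦ C
    C ↦ AAB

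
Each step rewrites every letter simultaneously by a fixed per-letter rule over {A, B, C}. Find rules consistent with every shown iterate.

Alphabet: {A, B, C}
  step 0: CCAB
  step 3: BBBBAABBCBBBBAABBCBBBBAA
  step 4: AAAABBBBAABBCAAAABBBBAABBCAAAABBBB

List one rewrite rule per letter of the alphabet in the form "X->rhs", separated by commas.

  step 3 ⇒ step 4: BBBBAABBCBBBBAABBCBBBBAA ⇒ A·A·A·A·BB·BB·A·A·BBC·A·A·A·A·BB·BB·A·A·BBC·A·A·A·A·BB·BB
    A ↦ BB
    B ↦ A
    C ↦ BBC

A->BB, B->A, C->BBC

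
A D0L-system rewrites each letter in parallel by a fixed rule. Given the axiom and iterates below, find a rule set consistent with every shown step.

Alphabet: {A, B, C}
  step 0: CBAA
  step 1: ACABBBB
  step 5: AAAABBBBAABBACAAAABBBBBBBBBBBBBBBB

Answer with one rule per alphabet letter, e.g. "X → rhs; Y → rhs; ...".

A->BB, B->A, C->AC

  step 0 ⇒ step 1: CBAA ⇒ AC·A·BB·BB
    A ↦ BB
    B ↦ A
    C ↦ AC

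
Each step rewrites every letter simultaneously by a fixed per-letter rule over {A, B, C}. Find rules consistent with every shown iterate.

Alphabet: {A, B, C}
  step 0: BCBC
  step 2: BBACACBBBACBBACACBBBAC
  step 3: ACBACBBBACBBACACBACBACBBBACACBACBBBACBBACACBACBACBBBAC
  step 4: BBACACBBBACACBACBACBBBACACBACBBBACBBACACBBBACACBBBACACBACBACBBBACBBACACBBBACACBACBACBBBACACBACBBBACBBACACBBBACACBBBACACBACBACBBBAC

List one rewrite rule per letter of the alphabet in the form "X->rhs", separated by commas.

A->BB, B->ACB, C->AC

  step 3 ⇒ step 4: ACBACBBBACBBACACBACBACBBBACACBACBBBACBBACACBACBACBBBAC ⇒ BB·AC·ACB·BB·AC·ACB·ACB·ACB·BB·AC·ACB·ACB·BB·AC·BB·AC·ACB·BB·AC·ACB·BB·AC·ACB·ACB·ACB·BB·AC·BB·AC·ACB·BB·AC·ACB·ACB·ACB·BB·AC·ACB·ACB·BB·AC·BB·AC·ACB·BB·AC·ACB·BB·AC·ACB·ACB·ACB·BB·AC
    A ↦ BB
    B ↦ ACB
    C ↦ AC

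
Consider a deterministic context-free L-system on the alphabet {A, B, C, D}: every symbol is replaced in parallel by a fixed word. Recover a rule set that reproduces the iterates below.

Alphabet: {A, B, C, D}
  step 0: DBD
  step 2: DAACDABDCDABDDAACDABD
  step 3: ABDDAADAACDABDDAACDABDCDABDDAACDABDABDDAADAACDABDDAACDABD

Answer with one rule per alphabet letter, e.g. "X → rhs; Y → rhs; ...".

  step 2 ⇒ step 3: DAACDABDCDABDDAACDABD ⇒ ABD·DAA·DAA·CD·ABD·DAA·CD·ABD·CD·ABD·DAA·CD·ABD·ABD·DAA·DAA·CD·ABD·DAA·CD·ABD
    A ↦ DAA
    B ↦ CD
    C ↦ CD
    D ↦ ABD

A->DAA, B->CD, C->CD, D->ABD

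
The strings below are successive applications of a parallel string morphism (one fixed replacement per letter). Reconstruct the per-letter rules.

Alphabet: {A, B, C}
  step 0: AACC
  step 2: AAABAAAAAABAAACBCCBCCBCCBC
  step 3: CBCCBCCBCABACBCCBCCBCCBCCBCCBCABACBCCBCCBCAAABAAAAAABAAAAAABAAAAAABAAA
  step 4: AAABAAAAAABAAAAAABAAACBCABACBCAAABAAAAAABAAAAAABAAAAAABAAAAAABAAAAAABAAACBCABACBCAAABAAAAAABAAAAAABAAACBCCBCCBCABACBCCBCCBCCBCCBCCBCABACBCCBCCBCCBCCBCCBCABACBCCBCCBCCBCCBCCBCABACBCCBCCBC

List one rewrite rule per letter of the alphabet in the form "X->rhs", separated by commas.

  step 3 ⇒ step 4: CBCCBCCBCABACBCCBCCBCCBCCBCCBCABACBCCBCCBCAAABAAAAAABAAAAAABAAAAAABAAA ⇒ AA·ABA·AA·AA·ABA·AA·AA·ABA·AA·CBC·ABA·CBC·AA·ABA·AA·AA·ABA·AA·AA·ABA·AA·AA·ABA·AA·AA·ABA·AA·AA·ABA·AA·CBC·ABA·CBC·AA·ABA·AA·AA·ABA·AA·AA·ABA·AA·CBC·CBC·CBC·ABA·CBC·CBC·CBC·CBC·CBC·CBC·ABA·CBC·CBC·CBC·CBC·CBC·CBC·ABA·CBC·CBC·CBC·CBC·CBC·CBC·ABA·CBC·CBC·CBC
    A ↦ CBC
    B ↦ ABA
    C ↦ AA

A->CBC, B->ABA, C->AA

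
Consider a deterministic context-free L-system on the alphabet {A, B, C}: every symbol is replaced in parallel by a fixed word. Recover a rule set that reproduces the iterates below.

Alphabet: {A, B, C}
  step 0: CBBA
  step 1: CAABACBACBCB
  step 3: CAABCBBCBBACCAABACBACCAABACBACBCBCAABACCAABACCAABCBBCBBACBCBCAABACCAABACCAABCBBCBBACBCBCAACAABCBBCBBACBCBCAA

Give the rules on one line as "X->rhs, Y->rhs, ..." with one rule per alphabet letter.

  step 0 ⇒ step 1: CBBA ⇒ CAA·BAC·BAC·BCB
    A ↦ BCB
    B ↦ BAC
    C ↦ CAA

A->BCB, B->BAC, C->CAA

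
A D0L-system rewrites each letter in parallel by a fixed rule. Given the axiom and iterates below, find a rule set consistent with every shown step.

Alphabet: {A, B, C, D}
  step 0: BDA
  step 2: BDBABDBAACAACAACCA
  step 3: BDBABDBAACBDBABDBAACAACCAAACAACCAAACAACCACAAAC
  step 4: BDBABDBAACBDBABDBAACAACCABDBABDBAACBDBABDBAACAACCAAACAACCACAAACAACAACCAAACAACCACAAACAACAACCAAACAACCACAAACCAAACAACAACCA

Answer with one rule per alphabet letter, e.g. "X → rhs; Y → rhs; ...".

A->AAC, B->BDB, C->CA, D->A

  step 3 ⇒ step 4: BDBABDBAACBDBABDBAACAACCAAACAACCAAACAACCACAAAC ⇒ BDB·A·BDB·AAC·BDB·A·BDB·AAC·AAC·CA·BDB·A·BDB·AAC·BDB·A·BDB·AAC·AAC·CA·AAC·AAC·CA·CA·AAC·AAC·AAC·CA·AAC·AAC·CA·CA·AAC·AAC·AAC·CA·AAC·AAC·CA·CA·AAC·CA·AAC·AAC·AAC·CA
    A ↦ AAC
    B ↦ BDB
    C ↦ CA
    D ↦ A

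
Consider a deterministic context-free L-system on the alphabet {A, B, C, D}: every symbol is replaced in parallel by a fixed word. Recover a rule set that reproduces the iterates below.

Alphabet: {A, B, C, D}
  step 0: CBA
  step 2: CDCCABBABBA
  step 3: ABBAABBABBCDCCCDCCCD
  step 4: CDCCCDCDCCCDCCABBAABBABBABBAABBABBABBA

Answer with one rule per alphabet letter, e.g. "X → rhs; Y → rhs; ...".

A->CD, B->C, C->ABB, D->A

  step 3 ⇒ step 4: ABBAABBABBCDCCCDCCCD ⇒ CD·C·C·CD·CD·C·C·CD·C·C·ABB·A·ABB·ABB·ABB·A·ABB·ABB·ABB·A
    A ↦ CD
    B ↦ C
    C ↦ ABB
    D ↦ A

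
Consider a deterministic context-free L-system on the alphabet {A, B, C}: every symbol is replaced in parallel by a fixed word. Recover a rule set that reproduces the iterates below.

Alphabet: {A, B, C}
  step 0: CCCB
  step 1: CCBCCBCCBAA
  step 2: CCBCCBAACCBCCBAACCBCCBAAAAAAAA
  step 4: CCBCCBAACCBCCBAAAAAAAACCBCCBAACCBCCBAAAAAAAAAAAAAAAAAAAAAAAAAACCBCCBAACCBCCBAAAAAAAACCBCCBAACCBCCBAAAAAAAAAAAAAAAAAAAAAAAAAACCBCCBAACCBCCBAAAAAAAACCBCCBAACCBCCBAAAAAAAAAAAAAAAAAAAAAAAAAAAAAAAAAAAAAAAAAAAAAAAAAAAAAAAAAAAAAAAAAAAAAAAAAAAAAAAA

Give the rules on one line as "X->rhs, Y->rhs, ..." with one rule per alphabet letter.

  step 1 ⇒ step 2: CCBCCBCCBAA ⇒ CCB·CCB·AA·CCB·CCB·AA·CCB·CCB·AA·AAA·AAA
    A ↦ AAA
    B ↦ AA
    C ↦ CCB

A->AAA, B->AA, C->CCB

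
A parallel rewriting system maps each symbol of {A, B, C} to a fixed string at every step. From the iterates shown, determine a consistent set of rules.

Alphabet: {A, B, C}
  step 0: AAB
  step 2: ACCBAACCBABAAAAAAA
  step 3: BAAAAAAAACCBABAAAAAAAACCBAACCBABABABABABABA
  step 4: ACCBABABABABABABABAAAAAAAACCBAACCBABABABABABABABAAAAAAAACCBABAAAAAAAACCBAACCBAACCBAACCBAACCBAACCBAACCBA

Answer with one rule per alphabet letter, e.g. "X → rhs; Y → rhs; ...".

A->BA, B->ACC, C->AAA

  step 3 ⇒ step 4: BAAAAAAAACCBABAAAAAAAACCBAACCBABABABABABABA ⇒ ACC·BA·BA·BA·BA·BA·BA·BA·BA·AAA·AAA·ACC·BA·ACC·BA·BA·BA·BA·BA·BA·BA·BA·AAA·AAA·ACC·BA·BA·AAA·AAA·ACC·BA·ACC·BA·ACC·BA·ACC·BA·ACC·BA·ACC·BA·ACC·BA
    A ↦ BA
    B ↦ ACC
    C ↦ AAA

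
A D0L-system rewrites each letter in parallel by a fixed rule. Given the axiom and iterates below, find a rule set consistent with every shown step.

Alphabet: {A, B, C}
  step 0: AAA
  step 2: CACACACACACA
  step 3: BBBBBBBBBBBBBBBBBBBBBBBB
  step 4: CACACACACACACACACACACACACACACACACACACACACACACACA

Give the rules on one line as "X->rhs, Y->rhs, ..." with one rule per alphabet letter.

  step 3 ⇒ step 4: BBBBBBBBBBBBBBBBBBBBBBBB ⇒ CA·CA·CA·CA·CA·CA·CA·CA·CA·CA·CA·CA·CA·CA·CA·CA·CA·CA·CA·CA·CA·CA·CA·CA
    B ↦ CA
  step 2 ⇒ step 3: CACACACACACA ⇒ BB·BB·BB·BB·BB·BB·BB·BB·BB·BB·BB·BB
    A ↦ BB
  step 2 ⇒ step 3: CACACACACACA ⇒ BB·BB·BB·BB·BB·BB·BB·BB·BB·BB·BB·BB
    C ↦ BB

A->BB, B->CA, C->BB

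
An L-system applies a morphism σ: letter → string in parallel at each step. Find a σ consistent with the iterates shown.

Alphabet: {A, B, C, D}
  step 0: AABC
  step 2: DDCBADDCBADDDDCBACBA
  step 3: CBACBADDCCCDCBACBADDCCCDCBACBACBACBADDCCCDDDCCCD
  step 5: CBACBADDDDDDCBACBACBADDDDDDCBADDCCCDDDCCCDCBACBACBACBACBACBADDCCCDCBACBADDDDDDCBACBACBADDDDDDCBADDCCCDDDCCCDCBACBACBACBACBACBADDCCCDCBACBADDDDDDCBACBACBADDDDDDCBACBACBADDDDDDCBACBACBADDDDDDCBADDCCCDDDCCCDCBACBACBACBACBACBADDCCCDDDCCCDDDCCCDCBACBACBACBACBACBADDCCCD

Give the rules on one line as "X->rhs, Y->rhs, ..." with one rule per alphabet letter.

A->CD, B->CC, C->DD, D->CBA

  step 2 ⇒ step 3: DDCBADDCBADDDDCBACBA ⇒ CBA·CBA·DD·CC·CD·CBA·CBA·DD·CC·CD·CBA·CBA·CBA·CBA·DD·CC·CD·DD·CC·CD
    A ↦ CD
    B ↦ CC
    C ↦ DD
    D ↦ CBA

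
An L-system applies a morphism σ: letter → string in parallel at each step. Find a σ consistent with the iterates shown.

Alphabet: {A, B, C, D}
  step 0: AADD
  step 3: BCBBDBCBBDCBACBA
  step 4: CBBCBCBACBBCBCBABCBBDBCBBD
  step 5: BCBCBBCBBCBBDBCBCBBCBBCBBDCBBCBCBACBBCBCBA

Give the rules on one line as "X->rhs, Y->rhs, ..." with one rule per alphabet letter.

A->BD, B->CB, C->B, D->A

  step 4 ⇒ step 5: CBBCBCBACBBCBCBABCBBDBCBBD ⇒ B·CB·CB·B·CB·B·CB·BD·B·CB·CB·B·CB·B·CB·BD·CB·B·CB·CB·A·CB·B·CB·CB·A
    A ↦ BD
    B ↦ CB
    C ↦ B
    D ↦ A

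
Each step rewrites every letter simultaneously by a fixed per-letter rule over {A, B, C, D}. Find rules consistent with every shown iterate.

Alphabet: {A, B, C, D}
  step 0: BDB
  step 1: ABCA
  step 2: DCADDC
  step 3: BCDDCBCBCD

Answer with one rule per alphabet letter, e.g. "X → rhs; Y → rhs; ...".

  step 2 ⇒ step 3: DCADDC ⇒ BC·D·DC·BC·BC·D
    A ↦ DC
    C ↦ D
    D ↦ BC
  step 0 ⇒ step 1: BDB ⇒ A·BC·A
    B ↦ A

A->DC, B->A, C->D, D->BC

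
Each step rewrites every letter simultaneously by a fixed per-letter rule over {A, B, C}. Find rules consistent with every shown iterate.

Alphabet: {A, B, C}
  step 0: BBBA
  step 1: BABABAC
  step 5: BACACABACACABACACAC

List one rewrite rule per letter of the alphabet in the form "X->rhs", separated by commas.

  step 0 ⇒ step 1: BBBA ⇒ BA·BA·BA·C
    A ↦ C
    B ↦ BA
    C ↦ A  (constrained at step 1)

A->C, B->BA, C->A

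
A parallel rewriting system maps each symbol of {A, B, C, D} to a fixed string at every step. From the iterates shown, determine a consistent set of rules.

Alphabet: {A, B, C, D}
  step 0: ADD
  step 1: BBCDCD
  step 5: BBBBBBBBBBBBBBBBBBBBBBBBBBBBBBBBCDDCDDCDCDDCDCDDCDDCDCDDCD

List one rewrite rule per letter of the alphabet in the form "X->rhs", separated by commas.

  step 0 ⇒ step 1: ADD ⇒ BB·CD·CD
    A ↦ BB
    D ↦ CD
    B ↦ AA  (constrained at step 1)
    C ↦ D  (constrained at step 1)

A->BB, B->AA, C->D, D->CD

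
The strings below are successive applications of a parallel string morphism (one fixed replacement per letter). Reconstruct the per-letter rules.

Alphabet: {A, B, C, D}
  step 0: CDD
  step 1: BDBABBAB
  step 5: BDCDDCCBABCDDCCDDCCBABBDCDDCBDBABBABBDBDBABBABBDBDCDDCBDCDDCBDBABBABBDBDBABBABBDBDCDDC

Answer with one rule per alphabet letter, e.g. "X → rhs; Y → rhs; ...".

A->DD, B->C, C->BD, D->BAB

  step 0 ⇒ step 1: CDD ⇒ BD·BAB·BAB
    C ↦ BD
    D ↦ BAB
    A ↦ DD  (constrained at step 1)
    B ↦ C  (constrained at step 1)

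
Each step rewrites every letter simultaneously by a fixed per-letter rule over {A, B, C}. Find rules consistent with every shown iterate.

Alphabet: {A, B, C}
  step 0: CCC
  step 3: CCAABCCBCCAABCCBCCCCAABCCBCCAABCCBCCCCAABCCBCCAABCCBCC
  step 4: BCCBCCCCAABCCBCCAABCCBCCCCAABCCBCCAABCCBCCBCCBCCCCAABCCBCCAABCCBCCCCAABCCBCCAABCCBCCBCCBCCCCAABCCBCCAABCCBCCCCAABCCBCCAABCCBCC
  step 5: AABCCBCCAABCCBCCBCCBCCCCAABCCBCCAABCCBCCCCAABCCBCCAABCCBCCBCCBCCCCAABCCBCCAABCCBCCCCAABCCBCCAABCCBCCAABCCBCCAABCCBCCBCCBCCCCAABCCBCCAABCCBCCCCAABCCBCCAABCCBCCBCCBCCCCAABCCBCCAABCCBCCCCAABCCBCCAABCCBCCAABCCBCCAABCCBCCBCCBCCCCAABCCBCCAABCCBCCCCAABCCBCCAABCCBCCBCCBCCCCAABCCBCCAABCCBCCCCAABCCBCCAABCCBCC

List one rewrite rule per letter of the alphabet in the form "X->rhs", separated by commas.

A->C, B->AA, C->BCC

  step 4 ⇒ step 5: BCCBCCCCAABCCBCCAABCCBCCCCAABCCBCCAABCCBCCBCCBCCCCAABCCBCCAABCCBCCCCAABCCBCCAABCCBCCBCCBCCCCAABCCBCCAABCCBCCCCAABCCBCCAABCCBCC ⇒ AA·BCC·BCC·AA·BCC·BCC·BCC·BCC·C·C·AA·BCC·BCC·AA·BCC·BCC·C·C·AA·BCC·BCC·AA·BCC·BCC·BCC·BCC·C·C·AA·BCC·BCC·AA·BCC·BCC·C·C·AA·BCC·BCC·AA·BCC·BCC·AA·BCC·BCC·AA·BCC·BCC·BCC·BCC·C·C·AA·BCC·BCC·AA·BCC·BCC·C·C·AA·BCC·BCC·AA·BCC·BCC·BCC·BCC·C·C·AA·BCC·BCC·AA·BCC·BCC·C·C·AA·BCC·BCC·AA·BCC·BCC·AA·BCC·BCC·AA·BCC·BCC·BCC·BCC·C·C·AA·BCC·BCC·AA·BCC·BCC·C·C·AA·BCC·BCC·AA·BCC·BCC·BCC·BCC·C·C·AA·BCC·BCC·AA·BCC·BCC·C·C·AA·BCC·BCC·AA·BCC·BCC
    A ↦ C
    B ↦ AA
    C ↦ BCC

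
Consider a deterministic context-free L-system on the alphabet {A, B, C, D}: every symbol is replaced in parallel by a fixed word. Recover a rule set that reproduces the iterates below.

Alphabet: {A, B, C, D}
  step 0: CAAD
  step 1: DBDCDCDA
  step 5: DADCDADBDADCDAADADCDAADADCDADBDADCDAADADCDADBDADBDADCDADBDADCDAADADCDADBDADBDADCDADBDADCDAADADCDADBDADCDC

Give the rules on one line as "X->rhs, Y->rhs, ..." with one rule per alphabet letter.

A->DC, B->A, C->DB, D->DA

  step 0 ⇒ step 1: CAAD ⇒ DB·DC·DC·DA
    A ↦ DC
    C ↦ DB
    D ↦ DA
    B ↦ A  (constrained at step 1)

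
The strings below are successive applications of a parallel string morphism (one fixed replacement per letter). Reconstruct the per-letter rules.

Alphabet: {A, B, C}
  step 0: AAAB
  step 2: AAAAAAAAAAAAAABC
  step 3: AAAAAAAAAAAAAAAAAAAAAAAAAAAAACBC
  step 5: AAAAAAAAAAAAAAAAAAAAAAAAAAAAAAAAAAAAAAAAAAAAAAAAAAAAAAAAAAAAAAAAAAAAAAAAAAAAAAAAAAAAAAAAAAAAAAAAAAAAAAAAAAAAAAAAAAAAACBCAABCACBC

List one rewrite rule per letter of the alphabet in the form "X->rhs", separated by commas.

  step 2 ⇒ step 3: AAAAAAAAAAAAAABC ⇒ AA·AA·AA·AA·AA·AA·AA·AA·AA·AA·AA·AA·AA·AA·AC·BC
    A ↦ AA
    B ↦ AC
    C ↦ BC

A->AA, B->AC, C->BC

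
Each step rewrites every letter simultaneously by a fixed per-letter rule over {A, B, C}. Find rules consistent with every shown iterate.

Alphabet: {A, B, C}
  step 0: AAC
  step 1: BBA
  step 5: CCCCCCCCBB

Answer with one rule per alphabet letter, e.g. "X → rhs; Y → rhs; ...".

A->B, B->CC, C->A

  step 0 ⇒ step 1: AAC ⇒ B·B·A
    A ↦ B
    C ↦ A
    B ↦ CC  (constrained at step 1)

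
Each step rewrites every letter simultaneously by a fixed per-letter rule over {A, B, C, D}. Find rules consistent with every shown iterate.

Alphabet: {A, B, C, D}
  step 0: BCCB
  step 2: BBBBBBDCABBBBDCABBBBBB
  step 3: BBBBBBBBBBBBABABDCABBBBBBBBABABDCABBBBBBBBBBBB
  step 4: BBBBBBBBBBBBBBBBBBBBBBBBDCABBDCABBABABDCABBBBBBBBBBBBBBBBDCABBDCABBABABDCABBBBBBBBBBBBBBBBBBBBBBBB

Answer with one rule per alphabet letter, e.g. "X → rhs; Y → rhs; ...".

  step 3 ⇒ step 4: BBBBBBBBBBBBABABDCABBBBBBBBABABDCABBBBBBBBBBBB ⇒ BB·BB·BB·BB·BB·BB·BB·BB·BB·BB·BB·BB·DCA·BB·DCA·BB·A·BAB·DCA·BB·BB·BB·BB·BB·BB·BB·BB·DCA·BB·DCA·BB·A·BAB·DCA·BB·BB·BB·BB·BB·BB·BB·BB·BB·BB·BB·BB
    A ↦ DCA
    B ↦ BB
    C ↦ BAB
    D ↦ A

A->DCA, B->BB, C->BAB, D->A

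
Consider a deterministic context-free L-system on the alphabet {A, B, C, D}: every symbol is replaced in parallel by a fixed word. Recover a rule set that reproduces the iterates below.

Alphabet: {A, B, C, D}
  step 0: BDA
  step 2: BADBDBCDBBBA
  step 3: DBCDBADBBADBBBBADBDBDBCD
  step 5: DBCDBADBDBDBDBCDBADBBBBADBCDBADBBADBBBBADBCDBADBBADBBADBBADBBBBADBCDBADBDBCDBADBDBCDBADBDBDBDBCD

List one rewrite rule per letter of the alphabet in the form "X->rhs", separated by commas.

  step 2 ⇒ step 3: BADBDBCDBBBA ⇒ DB·CD·BA·DB·BA·DB·BB·BA·DB·DB·DB·CD
    A ↦ CD
    B ↦ DB
    C ↦ BB
    D ↦ BA

A->CD, B->DB, C->BB, D->BA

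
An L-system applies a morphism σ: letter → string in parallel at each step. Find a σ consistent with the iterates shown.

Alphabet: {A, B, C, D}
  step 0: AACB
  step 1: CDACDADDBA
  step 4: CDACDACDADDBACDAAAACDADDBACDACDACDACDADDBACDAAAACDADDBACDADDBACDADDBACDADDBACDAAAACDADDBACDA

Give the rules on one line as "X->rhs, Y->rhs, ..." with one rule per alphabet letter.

A->CDA, B->A, C->DDB, D->A

  step 0 ⇒ step 1: AACB ⇒ CDA·CDA·DDB·A
    A ↦ CDA
    B ↦ A
    C ↦ DDB
    D ↦ A  (constrained at step 1)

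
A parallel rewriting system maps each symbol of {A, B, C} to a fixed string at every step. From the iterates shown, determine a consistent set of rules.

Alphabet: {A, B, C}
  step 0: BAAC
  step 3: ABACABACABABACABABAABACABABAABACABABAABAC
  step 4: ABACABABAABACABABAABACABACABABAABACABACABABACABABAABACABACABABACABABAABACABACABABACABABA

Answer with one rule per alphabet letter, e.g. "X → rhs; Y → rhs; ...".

A->AB, B->AC, C->ABA

  step 3 ⇒ step 4: ABACABACABABACABABAABACABABAABACABABAABAC ⇒ AB·AC·AB·ABA·AB·AC·AB·ABA·AB·AC·AB·AC·AB·ABA·AB·AC·AB·AC·AB·AB·AC·AB·ABA·AB·AC·AB·AC·AB·AB·AC·AB·ABA·AB·AC·AB·AC·AB·AB·AC·AB·ABA
    A ↦ AB
    B ↦ AC
    C ↦ ABA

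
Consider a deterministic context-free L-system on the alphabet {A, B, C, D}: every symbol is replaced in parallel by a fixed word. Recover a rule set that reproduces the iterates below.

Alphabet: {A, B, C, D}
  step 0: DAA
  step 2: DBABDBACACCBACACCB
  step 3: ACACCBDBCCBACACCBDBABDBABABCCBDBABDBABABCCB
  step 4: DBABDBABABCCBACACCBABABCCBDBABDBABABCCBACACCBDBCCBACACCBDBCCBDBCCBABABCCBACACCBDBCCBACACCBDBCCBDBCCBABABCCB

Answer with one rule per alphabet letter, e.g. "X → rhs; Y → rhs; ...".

  step 3 ⇒ step 4: ACACCBDBCCBACACCBDBABDBABABCCBDBABDBABABCCB ⇒ DB·AB·DB·AB·AB·CCB·ACA·CCB·AB·AB·CCB·DB·AB·DB·AB·AB·CCB·ACA·CCB·DB·CCB·ACA·CCB·DB·CCB·DB·CCB·AB·AB·CCB·ACA·CCB·DB·CCB·ACA·CCB·DB·CCB·DB·CCB·AB·AB·CCB
    A ↦ DB
    B ↦ CCB
    C ↦ AB
    D ↦ ACA

A->DB, B->CCB, C->AB, D->ACA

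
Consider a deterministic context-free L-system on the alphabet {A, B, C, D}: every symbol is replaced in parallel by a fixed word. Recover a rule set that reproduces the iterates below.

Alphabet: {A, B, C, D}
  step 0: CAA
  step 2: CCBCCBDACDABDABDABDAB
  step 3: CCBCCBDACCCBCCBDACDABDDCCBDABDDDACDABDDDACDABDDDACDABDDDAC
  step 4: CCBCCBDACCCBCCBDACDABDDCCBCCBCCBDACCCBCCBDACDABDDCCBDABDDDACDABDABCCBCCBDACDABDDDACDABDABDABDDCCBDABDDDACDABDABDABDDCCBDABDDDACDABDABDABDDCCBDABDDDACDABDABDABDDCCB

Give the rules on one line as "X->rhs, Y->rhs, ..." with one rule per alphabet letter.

  step 3 ⇒ step 4: CCBCCBDACCCBCCBDACDABDDCCBDABDDDACDABDDDACDABDDDACDABDDDAC ⇒ CCB·CCB·DAC·CCB·CCB·DAC·DAB·DD·CCB·CCB·CCB·DAC·CCB·CCB·DAC·DAB·DD·CCB·DAB·DD·DAC·DAB·DAB·CCB·CCB·DAC·DAB·DD·DAC·DAB·DAB·DAB·DD·CCB·DAB·DD·DAC·DAB·DAB·DAB·DD·CCB·DAB·DD·DAC·DAB·DAB·DAB·DD·CCB·DAB·DD·DAC·DAB·DAB·DAB·DD·CCB
    A ↦ DD
    B ↦ DAC
    C ↦ CCB
    D ↦ DAB

A->DD, B->DAC, C->CCB, D->DAB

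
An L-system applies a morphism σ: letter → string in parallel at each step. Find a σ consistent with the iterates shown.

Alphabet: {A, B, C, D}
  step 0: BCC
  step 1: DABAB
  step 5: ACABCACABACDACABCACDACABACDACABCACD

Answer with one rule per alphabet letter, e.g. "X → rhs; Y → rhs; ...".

  step 0 ⇒ step 1: BCC ⇒ D·AB·AB
    B ↦ D
    C ↦ AB
    A ↦ AC  (constrained at step 1)
    D ↦ C  (constrained at step 1)

A->AC, B->D, C->AB, D->C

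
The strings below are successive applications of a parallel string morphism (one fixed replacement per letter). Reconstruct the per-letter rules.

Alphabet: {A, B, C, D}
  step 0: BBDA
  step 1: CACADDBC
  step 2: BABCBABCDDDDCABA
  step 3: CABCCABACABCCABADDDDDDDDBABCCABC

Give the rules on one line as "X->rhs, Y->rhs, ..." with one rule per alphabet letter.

A->BC, B->CA, C->BA, D->DD

  step 2 ⇒ step 3: BABCBABCDDDDCABA ⇒ CA·BC·CA·BA·CA·BC·CA·BA·DD·DD·DD·DD·BA·BC·CA·BC
    A ↦ BC
    B ↦ CA
    C ↦ BA
    D ↦ DD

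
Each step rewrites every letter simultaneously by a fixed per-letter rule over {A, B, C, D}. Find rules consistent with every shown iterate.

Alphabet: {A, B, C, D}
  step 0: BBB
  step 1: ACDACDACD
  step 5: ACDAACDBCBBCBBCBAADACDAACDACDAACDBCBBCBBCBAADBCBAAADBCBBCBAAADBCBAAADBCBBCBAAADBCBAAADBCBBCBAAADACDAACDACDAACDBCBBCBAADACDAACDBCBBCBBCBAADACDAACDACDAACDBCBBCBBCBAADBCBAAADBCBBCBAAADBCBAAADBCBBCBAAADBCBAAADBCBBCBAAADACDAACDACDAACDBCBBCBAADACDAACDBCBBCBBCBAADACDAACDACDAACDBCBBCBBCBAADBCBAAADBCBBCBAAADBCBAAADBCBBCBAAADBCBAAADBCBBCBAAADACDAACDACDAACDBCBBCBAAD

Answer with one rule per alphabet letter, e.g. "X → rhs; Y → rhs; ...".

  step 0 ⇒ step 1: BBB ⇒ ACD·ACD·ACD
    B ↦ ACD
    A ↦ BCB  (constrained at step 1)
    C ↦ A  (constrained at step 1)
    D ↦ AAD  (constrained at step 1)

A->BCB, B->ACD, C->A, D->AAD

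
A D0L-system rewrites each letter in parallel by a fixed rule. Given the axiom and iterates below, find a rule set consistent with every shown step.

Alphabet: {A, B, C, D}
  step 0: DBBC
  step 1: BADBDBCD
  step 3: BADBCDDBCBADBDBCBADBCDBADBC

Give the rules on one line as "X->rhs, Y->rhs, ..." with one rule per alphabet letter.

A->C, B->DB, C->CD, D->BA

  step 0 ⇒ step 1: DBBC ⇒ BA·DB·DB·CD
    B ↦ DB
    C ↦ CD
    D ↦ BA
    A ↦ C  (constrained at step 1)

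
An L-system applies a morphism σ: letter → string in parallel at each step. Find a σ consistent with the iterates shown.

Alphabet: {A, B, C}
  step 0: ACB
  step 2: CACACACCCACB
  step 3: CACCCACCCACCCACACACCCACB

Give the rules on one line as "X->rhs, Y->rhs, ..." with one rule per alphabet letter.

  step 2 ⇒ step 3: CACACACCCACB ⇒ CA·CC·CA·CC·CA·CC·CA·CA·CA·CC·CA·CB
    A ↦ CC
    B ↦ CB
    C ↦ CA

A->CC, B->CB, C->CA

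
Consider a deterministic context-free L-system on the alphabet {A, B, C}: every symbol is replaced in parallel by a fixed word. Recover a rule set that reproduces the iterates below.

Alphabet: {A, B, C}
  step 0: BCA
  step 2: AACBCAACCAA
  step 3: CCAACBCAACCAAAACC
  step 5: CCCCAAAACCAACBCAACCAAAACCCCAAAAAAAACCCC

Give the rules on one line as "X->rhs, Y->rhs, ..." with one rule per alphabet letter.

  step 2 ⇒ step 3: AACBCAACCAA ⇒ C·C·AA·CBC·AA·C·C·AA·AA·C·C
    A ↦ C
    B ↦ CBC
    C ↦ AA

A->C, B->CBC, C->AA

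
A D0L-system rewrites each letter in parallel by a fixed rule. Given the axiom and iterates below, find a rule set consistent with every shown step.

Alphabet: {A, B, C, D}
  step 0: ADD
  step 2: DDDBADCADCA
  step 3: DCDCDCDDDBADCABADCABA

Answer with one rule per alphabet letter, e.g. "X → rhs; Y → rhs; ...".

A->BA, B->DDD, C->A, D->DC

  step 2 ⇒ step 3: DDDBADCADCA ⇒ DC·DC·DC·DDD·BA·DC·A·BA·DC·A·BA
    A ↦ BA
    B ↦ DDD
    C ↦ A
    D ↦ DC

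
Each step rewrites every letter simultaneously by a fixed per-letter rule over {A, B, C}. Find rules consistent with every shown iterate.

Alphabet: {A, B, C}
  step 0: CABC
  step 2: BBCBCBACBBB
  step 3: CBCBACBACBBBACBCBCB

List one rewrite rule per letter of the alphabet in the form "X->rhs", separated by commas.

A->BB, B->CB, C->A

  step 2 ⇒ step 3: BBCBCBACBBB ⇒ CB·CB·A·CB·A·CB·BB·A·CB·CB·CB
    A ↦ BB
    B ↦ CB
    C ↦ A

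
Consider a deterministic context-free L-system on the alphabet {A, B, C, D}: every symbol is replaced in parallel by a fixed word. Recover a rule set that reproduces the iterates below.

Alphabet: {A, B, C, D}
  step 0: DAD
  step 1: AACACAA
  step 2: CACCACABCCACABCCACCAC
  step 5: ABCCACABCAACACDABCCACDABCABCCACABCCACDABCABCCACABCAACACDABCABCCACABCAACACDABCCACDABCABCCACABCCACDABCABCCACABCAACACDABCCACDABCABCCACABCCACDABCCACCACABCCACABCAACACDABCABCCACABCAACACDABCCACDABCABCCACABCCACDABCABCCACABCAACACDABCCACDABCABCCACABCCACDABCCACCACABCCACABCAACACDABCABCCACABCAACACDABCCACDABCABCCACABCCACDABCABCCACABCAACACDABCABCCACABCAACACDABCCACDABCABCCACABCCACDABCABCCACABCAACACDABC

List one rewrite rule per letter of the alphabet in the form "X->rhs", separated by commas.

  step 1 ⇒ step 2: AACACAA ⇒ CAC·CAC·ABC·CAC·ABC·CAC·CAC
    A ↦ CAC
    C ↦ ABC
    B ↦ D  (constrained at step 2)
  step 0 ⇒ step 1: DAD ⇒ AA·CAC·AA
    D ↦ AA

A->CAC, B->D, C->ABC, D->AA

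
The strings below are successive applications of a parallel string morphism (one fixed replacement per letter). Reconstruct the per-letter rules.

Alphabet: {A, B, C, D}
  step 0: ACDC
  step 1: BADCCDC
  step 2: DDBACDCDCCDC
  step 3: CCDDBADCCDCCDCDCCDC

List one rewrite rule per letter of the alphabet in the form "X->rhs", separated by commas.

A->BA, B->DD, C->DC, D->C

  step 2 ⇒ step 3: DDBACDCDCCDC ⇒ C·C·DD·BA·DC·C·DC·C·DC·DC·C·DC
    A ↦ BA
    B ↦ DD
    C ↦ DC
    D ↦ C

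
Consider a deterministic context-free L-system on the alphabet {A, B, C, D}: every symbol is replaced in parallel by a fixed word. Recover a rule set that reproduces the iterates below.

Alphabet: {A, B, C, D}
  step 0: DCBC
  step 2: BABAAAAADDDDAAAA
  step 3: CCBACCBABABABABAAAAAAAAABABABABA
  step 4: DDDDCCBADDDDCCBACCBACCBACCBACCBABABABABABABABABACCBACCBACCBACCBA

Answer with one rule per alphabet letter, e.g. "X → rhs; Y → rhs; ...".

  step 3 ⇒ step 4: CCBACCBABABABABAAAAAAAAABABABABA ⇒ DD·DD·CC·BA·DD·DD·CC·BA·CC·BA·CC·BA·CC·BA·CC·BA·BA·BA·BA·BA·BA·BA·BA·BA·CC·BA·CC·BA·CC·BA·CC·BA
    A ↦ BA
    B ↦ CC
    C ↦ DD
  step 2 ⇒ step 3: BABAAAAADDDDAAAA ⇒ CC·BA·CC·BA·BA·BA·BA·BA·AA·AA·AA·AA·BA·BA·BA·BA
    D ↦ AA

A->BA, B->CC, C->DD, D->AA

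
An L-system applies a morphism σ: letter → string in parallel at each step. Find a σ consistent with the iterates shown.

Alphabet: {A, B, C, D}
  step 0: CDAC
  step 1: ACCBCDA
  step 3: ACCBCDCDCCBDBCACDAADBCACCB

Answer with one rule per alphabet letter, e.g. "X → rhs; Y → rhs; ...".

A->CD, B->DBC, C->A, D->CCB

  step 0 ⇒ step 1: CDAC ⇒ A·CCB·CD·A
    A ↦ CD
    C ↦ A
    D ↦ CCB
    B ↦ DBC  (constrained at step 1)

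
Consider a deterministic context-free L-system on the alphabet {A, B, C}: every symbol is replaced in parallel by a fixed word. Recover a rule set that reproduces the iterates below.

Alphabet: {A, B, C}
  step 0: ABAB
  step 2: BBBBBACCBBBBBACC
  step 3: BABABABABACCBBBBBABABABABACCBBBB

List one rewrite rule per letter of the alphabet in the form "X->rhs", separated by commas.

A->CC, B->BA, C->BB

  step 2 ⇒ step 3: BBBBBACCBBBBBACC ⇒ BA·BA·BA·BA·BA·CC·BB·BB·BA·BA·BA·BA·BA·CC·BB·BB
    A ↦ CC
    B ↦ BA
    C ↦ BB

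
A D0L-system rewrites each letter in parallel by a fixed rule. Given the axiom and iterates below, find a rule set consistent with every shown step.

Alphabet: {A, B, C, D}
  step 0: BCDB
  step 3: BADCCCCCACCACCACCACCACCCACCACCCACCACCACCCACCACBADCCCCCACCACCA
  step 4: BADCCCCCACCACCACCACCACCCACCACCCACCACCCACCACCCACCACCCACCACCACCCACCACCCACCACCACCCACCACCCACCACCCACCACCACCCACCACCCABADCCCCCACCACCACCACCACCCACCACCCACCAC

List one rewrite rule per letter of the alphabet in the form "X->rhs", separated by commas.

  step 3 ⇒ step 4: BADCCCCCACCACCACCACCACCCACCACCCACCACCACCCACCACBADCCCCCACCACCA ⇒ BAD·C·CC·CCA·CCA·CCA·CCA·CCA·C·CCA·CCA·C·CCA·CCA·C·CCA·CCA·C·CCA·CCA·C·CCA·CCA·CCA·C·CCA·CCA·C·CCA·CCA·CCA·C·CCA·CCA·C·CCA·CCA·C·CCA·CCA·CCA·C·CCA·CCA·C·CCA·BAD·C·CC·CCA·CCA·CCA·CCA·CCA·C·CCA·CCA·C·CCA·CCA·C
    A ↦ C
    B ↦ BAD
    C ↦ CCA
    D ↦ CC

A->C, B->BAD, C->CCA, D->CC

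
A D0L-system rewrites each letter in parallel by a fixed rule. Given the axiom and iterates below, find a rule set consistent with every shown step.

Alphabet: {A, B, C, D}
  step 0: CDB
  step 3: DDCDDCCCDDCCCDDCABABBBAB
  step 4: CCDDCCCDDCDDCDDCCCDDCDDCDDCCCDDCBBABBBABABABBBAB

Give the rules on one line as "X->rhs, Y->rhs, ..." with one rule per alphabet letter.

A->BB, B->AB, C->DDC, D->C

  step 3 ⇒ step 4: DDCDDCCCDDCCCDDCABABBBAB ⇒ C·C·DDC·C·C·DDC·DDC·DDC·C·C·DDC·DDC·DDC·C·C·DDC·BB·AB·BB·AB·AB·AB·BB·AB
    A ↦ BB
    B ↦ AB
    C ↦ DDC
    D ↦ C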